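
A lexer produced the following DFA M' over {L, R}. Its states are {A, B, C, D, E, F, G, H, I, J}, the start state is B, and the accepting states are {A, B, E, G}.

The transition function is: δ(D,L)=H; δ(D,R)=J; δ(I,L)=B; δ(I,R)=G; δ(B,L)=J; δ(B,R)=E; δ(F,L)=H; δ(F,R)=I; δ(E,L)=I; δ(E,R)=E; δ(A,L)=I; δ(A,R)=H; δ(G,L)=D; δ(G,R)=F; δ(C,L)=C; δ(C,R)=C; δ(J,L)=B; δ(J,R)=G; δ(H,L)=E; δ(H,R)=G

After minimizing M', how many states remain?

First remove the unreachable states {A,C}; 8 states remain.
P0 = {B,E,G} | {D,F,H,I,J}.
Refine {B,E,G} on symbol R: members go to different blocks, giving {B,E} and {G}.
Split {D,F,H,I,J} by δ(·,L) → {H,I,J} and {D,F}.
Stable partition: {B,E} | {H,I,J} | {G} | {D,F} — 4 equivalence classes.

4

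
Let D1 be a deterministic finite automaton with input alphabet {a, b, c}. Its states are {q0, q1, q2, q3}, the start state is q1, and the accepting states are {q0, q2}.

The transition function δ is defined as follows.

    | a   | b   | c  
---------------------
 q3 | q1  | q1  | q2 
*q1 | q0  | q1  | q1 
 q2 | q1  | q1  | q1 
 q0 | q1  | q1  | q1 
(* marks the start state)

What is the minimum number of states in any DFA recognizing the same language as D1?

2

States {q2,q3} cannot be reached from the start state, so discard them.
Start with accepting vs non-accepting: {q0} | {q1}.
No further refinement is possible. Final partition (2 blocks): {q0} | {q1}.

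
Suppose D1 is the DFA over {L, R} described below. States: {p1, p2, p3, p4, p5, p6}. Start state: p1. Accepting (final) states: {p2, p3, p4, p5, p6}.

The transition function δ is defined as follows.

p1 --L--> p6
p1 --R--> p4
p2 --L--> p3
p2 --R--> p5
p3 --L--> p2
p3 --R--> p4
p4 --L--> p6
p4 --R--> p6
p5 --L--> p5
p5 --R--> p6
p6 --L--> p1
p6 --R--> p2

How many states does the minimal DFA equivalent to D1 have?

6

Every state is reachable, so we keep all 6.
Start with accepting vs non-accepting: {p2,p3,p4,p5,p6} | {p1}.
Split {p2,p3,p4,p5,p6} by δ(·,L) → {p2,p3,p4,p5} and {p6}.
On input L, block {p2,p3,p4,p5} splits into {p2,p3,p5} and {p4}.
Refine {p2,p3,p5} on symbol R: members go to different blocks, giving {p2} and {p3} and {p5}.
Stable partition: {p2} | {p1} | {p6} | {p4} | {p3} | {p5} — 6 equivalence classes.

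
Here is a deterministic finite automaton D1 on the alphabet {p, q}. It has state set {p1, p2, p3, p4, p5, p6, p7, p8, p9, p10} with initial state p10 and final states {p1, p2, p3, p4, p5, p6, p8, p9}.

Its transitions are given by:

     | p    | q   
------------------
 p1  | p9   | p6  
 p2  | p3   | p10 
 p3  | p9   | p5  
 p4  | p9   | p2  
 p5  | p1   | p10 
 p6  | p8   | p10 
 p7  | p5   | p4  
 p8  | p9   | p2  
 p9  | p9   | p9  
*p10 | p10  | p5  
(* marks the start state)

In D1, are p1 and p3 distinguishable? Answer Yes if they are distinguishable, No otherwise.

No

States {p4,p7} cannot be reached from the start state, so discard them.
Start with accepting vs non-accepting: {p1,p2,p3,p5,p6,p8,p9} | {p10}.
On input q, block {p1,p2,p3,p5,p6,p8,p9} splits into {p1,p3,p8,p9} and {p2,p5,p6}.
Split {p1,p3,p8,p9} by δ(·,q) → {p1,p3,p8} and {p9}.
The partition is now stable with 4 blocks: {p1,p3,p8} | {p10} | {p2,p5,p6} | {p9}.
p1 and p3 lie in the same block of the stable partition, so they are equivalent — no string distinguishes them.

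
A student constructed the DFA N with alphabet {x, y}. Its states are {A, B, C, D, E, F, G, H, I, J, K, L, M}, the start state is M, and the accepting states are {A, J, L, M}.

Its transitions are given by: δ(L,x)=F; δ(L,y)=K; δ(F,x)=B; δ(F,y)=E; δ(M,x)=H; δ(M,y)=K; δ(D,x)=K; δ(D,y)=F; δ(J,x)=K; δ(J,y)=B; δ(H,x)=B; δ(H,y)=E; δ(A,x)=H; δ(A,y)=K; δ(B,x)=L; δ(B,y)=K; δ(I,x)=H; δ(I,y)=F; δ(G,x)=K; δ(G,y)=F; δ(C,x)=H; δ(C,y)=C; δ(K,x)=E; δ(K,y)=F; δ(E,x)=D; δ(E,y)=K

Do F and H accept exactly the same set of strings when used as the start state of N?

Yes

States {A,C,G,I,J} cannot be reached from the start state, so discard them.
Initial partition by acceptance: {L,M} | {B,D,E,F,H,K}.
Refine {B,D,E,F,H,K} on symbol x: members go to different blocks, giving {D,E,F,H,K} and {B}.
Split {D,E,F,H,K} by δ(·,x) → {D,E,K} and {F,H}.
On input y, block {D,E,K} splits into {D,K} and {E}.
Split {D,K} by δ(·,x) → {D} and {K}.
No further refinement is possible. Final partition (6 blocks): {L,M} | {D} | {B} | {F,H} | {E} | {K}.
F and H lie in the same block of the stable partition, so they are equivalent — no string distinguishes them.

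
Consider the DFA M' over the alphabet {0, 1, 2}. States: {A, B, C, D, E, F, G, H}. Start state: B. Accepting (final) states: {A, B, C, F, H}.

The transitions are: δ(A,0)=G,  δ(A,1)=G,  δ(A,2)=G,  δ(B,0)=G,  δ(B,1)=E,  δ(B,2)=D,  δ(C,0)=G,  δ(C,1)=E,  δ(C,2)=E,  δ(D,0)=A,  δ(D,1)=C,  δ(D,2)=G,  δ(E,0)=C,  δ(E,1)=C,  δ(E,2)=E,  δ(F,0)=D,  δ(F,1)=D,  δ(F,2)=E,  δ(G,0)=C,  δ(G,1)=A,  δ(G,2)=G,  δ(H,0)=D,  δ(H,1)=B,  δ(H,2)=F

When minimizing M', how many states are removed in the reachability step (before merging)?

BFS from B reaches {A, B, C, D, E, G}; the 2 state(s) F, H are never visited.

2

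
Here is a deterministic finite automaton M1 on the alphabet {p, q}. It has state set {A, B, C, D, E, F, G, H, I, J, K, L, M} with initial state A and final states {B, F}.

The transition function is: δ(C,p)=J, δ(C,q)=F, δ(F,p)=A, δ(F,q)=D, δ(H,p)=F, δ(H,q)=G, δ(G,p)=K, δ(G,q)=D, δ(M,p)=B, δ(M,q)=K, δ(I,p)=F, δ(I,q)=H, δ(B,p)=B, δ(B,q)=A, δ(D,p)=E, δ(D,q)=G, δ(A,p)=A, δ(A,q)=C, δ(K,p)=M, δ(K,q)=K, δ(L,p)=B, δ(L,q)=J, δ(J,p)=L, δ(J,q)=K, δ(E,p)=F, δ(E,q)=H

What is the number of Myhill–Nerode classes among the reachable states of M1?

States {I} cannot be reached from the start state, so discard them.
Initial partition by acceptance: {B,F} | {A,C,D,E,G,H,J,K,L,M}.
Split {B,F} by δ(·,p) → {B} and {F}.
Refine {A,C,D,E,G,H,J,K,L,M} on symbol p: members go to different blocks, giving {A,C,D,G,J,K} and {E,H} and {L,M}.
On input p, block {A,C,D,G,J,K} splits into {A,C,G} and {J,K} and {D}.
Split {A,C,G} by δ(·,p) → {C,G} and {A}.
Refine {C,G} on symbol q: members go to different blocks, giving {C} and {G}.
Refine {E,H} on symbol q: members go to different blocks, giving {E} and {H}.
The partition is now stable with 10 blocks: {B} | {C} | {F} | {E} | {L,M} | {J,K} | {D} | {A} | {G} | {H}.

10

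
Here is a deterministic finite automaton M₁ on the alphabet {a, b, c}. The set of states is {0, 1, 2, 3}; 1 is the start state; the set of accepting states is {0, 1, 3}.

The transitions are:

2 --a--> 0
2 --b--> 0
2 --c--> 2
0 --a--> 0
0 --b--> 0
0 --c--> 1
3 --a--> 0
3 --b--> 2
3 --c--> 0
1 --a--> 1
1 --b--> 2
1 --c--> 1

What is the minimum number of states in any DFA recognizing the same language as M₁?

First remove the unreachable states {3}; 3 states remain.
P0 = {0,1} | {2}.
On input b, block {0,1} splits into {0} and {1}.
No further refinement is possible. Final partition (3 blocks): {0} | {2} | {1}.

3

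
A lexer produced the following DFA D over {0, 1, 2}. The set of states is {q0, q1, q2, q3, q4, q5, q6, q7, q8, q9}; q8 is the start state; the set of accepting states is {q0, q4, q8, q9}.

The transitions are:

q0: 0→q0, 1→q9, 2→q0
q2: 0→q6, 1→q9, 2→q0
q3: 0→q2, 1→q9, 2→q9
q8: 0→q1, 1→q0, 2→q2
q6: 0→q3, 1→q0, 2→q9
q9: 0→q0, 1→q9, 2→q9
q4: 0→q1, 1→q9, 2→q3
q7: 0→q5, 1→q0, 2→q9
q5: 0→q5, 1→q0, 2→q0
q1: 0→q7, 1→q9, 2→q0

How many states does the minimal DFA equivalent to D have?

3

States {q4} cannot be reached from the start state, so discard them.
Start with accepting vs non-accepting: {q0,q8,q9} | {q1,q2,q3,q5,q6,q7}.
Refine {q0,q8,q9} on symbol 0: members go to different blocks, giving {q0,q9} and {q8}.
No further refinement is possible. Final partition (3 blocks): {q0,q9} | {q1,q2,q3,q5,q6,q7} | {q8}.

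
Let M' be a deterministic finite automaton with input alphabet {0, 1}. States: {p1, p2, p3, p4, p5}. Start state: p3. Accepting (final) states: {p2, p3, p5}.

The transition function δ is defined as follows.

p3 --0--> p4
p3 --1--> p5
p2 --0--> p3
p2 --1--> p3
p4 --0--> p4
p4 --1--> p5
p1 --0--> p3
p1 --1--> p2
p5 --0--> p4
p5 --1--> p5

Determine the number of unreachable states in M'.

2

BFS from p3 reaches {p3, p4, p5}; the 2 state(s) p1, p2 are never visited.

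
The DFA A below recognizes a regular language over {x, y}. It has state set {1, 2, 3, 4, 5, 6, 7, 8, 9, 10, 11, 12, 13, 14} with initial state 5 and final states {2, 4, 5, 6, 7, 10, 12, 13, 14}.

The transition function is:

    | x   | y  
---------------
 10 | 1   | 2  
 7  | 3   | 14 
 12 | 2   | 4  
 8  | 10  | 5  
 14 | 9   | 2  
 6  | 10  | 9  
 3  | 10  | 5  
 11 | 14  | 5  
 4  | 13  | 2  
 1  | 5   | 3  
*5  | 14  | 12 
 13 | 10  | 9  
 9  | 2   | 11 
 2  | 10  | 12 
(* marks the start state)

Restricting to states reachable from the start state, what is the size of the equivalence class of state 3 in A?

2

First remove the unreachable states {6,7,8}; 11 states remain.
P0 = {2,4,5,10,12,13,14} | {1,3,9,11}.
Split {2,4,5,10,12,13,14} by δ(·,x) → {2,4,5,12,13} and {10,14}.
Refine {2,4,5,12,13} on symbol x: members go to different blocks, giving {2,5,13} and {4,12}.
On input y, block {2,5,13} splits into {2,5} and {13}.
Refine {1,3,9,11} on symbol x: members go to different blocks, giving {1,9} and {3,11}.
Refine {4,12} on symbol x: members go to different blocks, giving {4} and {12}.
Stable partition: {2,5} | {1,9} | {10,14} | {4} | {13} | {3,11} | {12} — 7 equivalence classes.
The equivalence class containing 3 is {3,11}, of size 2.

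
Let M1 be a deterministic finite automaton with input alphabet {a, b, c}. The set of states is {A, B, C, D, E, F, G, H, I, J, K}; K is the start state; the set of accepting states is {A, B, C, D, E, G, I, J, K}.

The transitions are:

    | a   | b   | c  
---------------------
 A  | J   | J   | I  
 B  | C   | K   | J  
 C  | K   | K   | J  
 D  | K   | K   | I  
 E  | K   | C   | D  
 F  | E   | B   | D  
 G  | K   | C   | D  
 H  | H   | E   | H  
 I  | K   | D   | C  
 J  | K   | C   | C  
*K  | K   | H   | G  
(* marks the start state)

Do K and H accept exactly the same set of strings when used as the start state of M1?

Reachable states from the start: {C,D,E,G,H,I,J,K}. Unreachable: {A,B,F} — drop them.
P0 = {C,D,E,G,I,J,K} | {H}.
On input b, block {C,D,E,G,I,J,K} splits into {C,D,E,G,I,J} and {K}.
Refine {C,D,E,G,I,J} on symbol b: members go to different blocks, giving {E,G,I,J} and {C,D}.
Stable partition: {E,G,I,J} | {H} | {K} | {C,D} — 4 equivalence classes.
K and H end up in different blocks, so they are distinguishable. For instance, the string 'ε' is accepted from only K.

No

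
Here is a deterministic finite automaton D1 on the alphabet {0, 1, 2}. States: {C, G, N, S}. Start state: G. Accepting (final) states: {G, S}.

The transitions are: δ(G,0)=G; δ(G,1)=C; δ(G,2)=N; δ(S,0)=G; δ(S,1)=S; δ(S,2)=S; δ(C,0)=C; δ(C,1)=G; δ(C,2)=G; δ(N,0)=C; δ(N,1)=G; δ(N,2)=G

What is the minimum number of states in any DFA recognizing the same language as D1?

States {S} cannot be reached from the start state, so discard them.
Start with accepting vs non-accepting: {G} | {C,N}.
The partition is now stable with 2 blocks: {G} | {C,N}.

2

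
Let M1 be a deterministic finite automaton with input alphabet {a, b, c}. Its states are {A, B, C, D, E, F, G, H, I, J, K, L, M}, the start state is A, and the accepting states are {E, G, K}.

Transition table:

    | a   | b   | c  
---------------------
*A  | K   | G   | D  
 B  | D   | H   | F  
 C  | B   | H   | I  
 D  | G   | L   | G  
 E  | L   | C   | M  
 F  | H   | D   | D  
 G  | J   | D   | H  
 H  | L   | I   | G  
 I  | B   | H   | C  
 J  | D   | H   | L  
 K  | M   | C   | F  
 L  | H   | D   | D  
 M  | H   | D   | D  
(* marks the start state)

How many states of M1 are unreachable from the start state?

1

Starting at A and following transitions, the reachable set is {A, B, C, D, F, G, H, I, J, K, L, M}. That leaves E unreachable — 1 in total.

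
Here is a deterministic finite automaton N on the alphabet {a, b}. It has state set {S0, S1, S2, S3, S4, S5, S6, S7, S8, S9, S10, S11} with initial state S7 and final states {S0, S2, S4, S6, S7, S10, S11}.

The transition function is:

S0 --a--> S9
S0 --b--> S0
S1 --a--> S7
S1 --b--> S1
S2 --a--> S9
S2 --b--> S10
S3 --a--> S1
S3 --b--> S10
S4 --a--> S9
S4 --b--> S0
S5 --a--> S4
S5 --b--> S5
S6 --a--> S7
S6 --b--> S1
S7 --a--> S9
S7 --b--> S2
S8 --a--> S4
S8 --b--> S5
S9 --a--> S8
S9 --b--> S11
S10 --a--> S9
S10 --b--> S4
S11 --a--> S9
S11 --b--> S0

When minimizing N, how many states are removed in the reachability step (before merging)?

3

Starting at S7 and following transitions, the reachable set is {S0, S2, S4, S5, S7, S8, S9, S10, S11}. That leaves S1, S3, S6 unreachable — 3 in total.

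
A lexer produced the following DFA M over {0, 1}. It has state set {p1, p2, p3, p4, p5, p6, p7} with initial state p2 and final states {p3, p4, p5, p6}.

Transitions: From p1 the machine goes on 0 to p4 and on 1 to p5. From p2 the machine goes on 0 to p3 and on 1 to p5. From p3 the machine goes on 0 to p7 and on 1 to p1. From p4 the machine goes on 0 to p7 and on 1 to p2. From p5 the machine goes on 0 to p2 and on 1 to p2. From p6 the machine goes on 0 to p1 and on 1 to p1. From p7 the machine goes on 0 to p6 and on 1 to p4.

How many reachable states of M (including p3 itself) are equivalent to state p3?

P0 = {p3,p4,p5,p6} | {p1,p2,p7}.
Stable partition: {p3,p4,p5,p6} | {p1,p2,p7} — 2 equivalence classes.
State p3 belongs to the block {p3,p4,p5,p6}, which has 4 states.

4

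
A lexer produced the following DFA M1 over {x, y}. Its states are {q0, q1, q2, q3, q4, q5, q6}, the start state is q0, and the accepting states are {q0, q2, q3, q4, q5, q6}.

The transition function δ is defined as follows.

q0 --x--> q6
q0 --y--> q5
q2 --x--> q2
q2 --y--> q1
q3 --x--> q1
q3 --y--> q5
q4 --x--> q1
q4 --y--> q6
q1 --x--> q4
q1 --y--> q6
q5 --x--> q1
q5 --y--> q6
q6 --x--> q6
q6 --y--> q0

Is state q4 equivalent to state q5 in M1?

Yes

Reachable states from the start: {q0,q1,q4,q5,q6}. Unreachable: {q2,q3} — drop them.
P0 = {q0,q4,q5,q6} | {q1}.
Refine {q0,q4,q5,q6} on symbol x: members go to different blocks, giving {q0,q6} and {q4,q5}.
Refine {q0,q6} on symbol y: members go to different blocks, giving {q0} and {q6}.
No further refinement is possible. Final partition (4 blocks): {q0} | {q1} | {q4,q5} | {q6}.
q4 and q5 lie in the same block of the stable partition, so they are equivalent — no string distinguishes them.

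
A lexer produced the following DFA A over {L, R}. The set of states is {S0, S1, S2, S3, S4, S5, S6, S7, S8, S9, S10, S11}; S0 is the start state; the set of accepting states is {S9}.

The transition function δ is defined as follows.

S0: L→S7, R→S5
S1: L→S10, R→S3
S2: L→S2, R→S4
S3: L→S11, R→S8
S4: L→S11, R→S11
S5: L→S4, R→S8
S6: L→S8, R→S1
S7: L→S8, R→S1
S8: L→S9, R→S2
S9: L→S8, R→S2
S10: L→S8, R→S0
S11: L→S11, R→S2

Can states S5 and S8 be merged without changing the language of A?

No

First remove the unreachable states {S6}; 11 states remain.
Start with accepting vs non-accepting: {S9} | {S0,S1,S2,S3,S4,S5,S7,S8,S10,S11}.
Split {S0,S1,S2,S3,S4,S5,S7,S8,S10,S11} by δ(·,L) → {S0,S1,S2,S3,S4,S5,S7,S10,S11} and {S8}.
On input L, block {S0,S1,S2,S3,S4,S5,S7,S10,S11} splits into {S0,S1,S2,S3,S4,S5,S11} and {S7,S10}.
Split {S0,S1,S2,S3,S4,S5,S11} by δ(·,L) → {S2,S3,S4,S5,S11} and {S0,S1}.
Refine {S2,S3,S4,S5,S11} on symbol R: members go to different blocks, giving {S2,S4,S11} and {S3,S5}.
Stable partition: {S9} | {S2,S4,S11} | {S8} | {S7,S10} | {S0,S1} | {S3,S5} — 6 equivalence classes.
S5 and S8 end up in different blocks, so they are distinguishable. For instance, the string 'L' is accepted from only S8.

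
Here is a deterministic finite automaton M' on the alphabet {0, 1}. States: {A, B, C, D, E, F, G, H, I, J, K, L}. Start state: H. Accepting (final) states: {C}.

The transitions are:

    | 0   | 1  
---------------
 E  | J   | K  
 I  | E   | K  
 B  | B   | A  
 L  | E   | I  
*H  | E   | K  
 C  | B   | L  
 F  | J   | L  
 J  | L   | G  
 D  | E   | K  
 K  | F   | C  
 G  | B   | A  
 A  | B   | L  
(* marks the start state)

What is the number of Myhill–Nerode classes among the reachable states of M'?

9

First remove the unreachable states {D}; 11 states remain.
Start with accepting vs non-accepting: {C} | {A,B,E,F,G,H,I,J,K,L}.
Split {A,B,E,F,G,H,I,J,K,L} by δ(·,1) → {A,B,E,F,G,H,I,J,L} and {K}.
On input 1, block {A,B,E,F,G,H,I,J,L} splits into {A,B,F,G,J,L} and {E,H,I}.
Split {A,B,F,G,J,L} by δ(·,0) → {A,B,F,G,J} and {L}.
Refine {A,B,F,G,J} on symbol 0: members go to different blocks, giving {A,B,F,G} and {J}.
On input 0, block {A,B,F,G} splits into {A,B,G} and {F}.
Refine {A,B,G} on symbol 1: members go to different blocks, giving {B,G} and {A}.
On input 0, block {E,H,I} splits into {H,I} and {E}.
No further refinement is possible. Final partition (9 blocks): {C} | {B,G} | {K} | {H,I} | {L} | {J} | {F} | {A} | {E}.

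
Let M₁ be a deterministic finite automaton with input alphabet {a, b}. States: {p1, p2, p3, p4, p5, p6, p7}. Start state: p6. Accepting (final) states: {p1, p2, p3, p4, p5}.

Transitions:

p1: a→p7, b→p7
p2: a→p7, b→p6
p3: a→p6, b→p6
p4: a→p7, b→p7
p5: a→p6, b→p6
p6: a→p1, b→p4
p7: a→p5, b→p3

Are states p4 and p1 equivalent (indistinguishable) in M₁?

Yes

States {p2} cannot be reached from the start state, so discard them.
Start with accepting vs non-accepting: {p1,p3,p4,p5} | {p6,p7}.
No further refinement is possible. Final partition (2 blocks): {p1,p3,p4,p5} | {p6,p7}.
p4 and p1 lie in the same block of the stable partition, so they are equivalent — no string distinguishes them.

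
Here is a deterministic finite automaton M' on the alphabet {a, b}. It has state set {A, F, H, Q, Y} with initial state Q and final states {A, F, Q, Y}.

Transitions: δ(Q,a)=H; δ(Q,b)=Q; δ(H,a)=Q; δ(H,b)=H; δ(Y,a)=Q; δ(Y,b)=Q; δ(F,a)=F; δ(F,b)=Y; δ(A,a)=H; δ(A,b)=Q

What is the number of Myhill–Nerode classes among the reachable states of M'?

2

First remove the unreachable states {A,F,Y}; 2 states remain.
Initial partition by acceptance: {Q} | {H}.
No further refinement is possible. Final partition (2 blocks): {Q} | {H}.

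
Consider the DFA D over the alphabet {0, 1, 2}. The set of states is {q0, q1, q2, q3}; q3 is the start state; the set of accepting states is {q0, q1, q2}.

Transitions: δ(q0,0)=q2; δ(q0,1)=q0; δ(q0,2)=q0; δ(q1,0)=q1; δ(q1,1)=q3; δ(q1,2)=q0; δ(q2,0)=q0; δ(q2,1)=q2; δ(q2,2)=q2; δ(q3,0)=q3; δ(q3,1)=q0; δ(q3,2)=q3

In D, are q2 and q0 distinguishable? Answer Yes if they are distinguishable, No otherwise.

No

States {q1} cannot be reached from the start state, so discard them.
Start with accepting vs non-accepting: {q0,q2} | {q3}.
Stable partition: {q0,q2} | {q3} — 2 equivalence classes.
q2 and q0 lie in the same block of the stable partition, so they are equivalent — no string distinguishes them.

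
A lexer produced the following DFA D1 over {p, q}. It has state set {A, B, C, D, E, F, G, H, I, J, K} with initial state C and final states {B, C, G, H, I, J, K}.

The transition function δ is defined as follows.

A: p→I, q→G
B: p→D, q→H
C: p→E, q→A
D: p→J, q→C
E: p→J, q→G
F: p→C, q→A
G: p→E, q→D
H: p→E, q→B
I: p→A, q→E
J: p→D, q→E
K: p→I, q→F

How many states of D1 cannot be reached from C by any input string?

4

No path from C leads to B, F, H, K; the other 7 states are all reachable.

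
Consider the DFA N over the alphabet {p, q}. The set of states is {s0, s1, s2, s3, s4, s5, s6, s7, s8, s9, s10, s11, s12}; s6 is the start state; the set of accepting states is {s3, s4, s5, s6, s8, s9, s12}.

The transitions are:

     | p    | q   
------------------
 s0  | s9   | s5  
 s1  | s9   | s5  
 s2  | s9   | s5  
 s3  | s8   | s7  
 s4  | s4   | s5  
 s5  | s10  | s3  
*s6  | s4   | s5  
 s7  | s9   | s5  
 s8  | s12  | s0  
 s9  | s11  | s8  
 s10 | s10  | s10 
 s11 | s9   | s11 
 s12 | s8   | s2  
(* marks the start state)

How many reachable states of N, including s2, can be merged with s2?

3

Reachable states from the start: {s0,s2,s3,s4,s5,s6,s7,s8,s9,s10,s11,s12}. Unreachable: {s1} — drop them.
Start with accepting vs non-accepting: {s3,s4,s5,s6,s8,s9,s12} | {s0,s2,s7,s10,s11}.
On input p, block {s3,s4,s5,s6,s8,s9,s12} splits into {s3,s4,s6,s8,s12} and {s5,s9}.
Refine {s3,s4,s6,s8,s12} on symbol q: members go to different blocks, giving {s3,s8,s12} and {s4,s6}.
Split {s0,s2,s7,s10,s11} by δ(·,p) → {s0,s2,s7,s11} and {s10}.
Refine {s0,s2,s7,s11} on symbol q: members go to different blocks, giving {s0,s2,s7} and {s11}.
Refine {s5,s9} on symbol p: members go to different blocks, giving {s5} and {s9}.
No further refinement is possible. Final partition (7 blocks): {s3,s8,s12} | {s0,s2,s7} | {s5} | {s4,s6} | {s10} | {s11} | {s9}.
The equivalence class containing s2 is {s0,s2,s7}, of size 3.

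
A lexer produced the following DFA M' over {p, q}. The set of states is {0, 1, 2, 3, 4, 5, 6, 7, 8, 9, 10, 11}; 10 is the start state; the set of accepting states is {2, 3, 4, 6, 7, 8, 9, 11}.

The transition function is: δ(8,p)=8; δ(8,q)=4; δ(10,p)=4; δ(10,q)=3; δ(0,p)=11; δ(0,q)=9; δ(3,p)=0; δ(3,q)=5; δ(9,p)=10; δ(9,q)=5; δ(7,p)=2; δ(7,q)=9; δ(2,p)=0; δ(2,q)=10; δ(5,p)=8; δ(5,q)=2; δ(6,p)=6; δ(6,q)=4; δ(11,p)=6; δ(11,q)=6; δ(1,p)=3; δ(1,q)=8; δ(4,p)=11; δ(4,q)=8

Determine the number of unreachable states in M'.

Starting at 10 and following transitions, the reachable set is {0, 2, 3, 4, 5, 6, 8, 9, 10, 11}. That leaves 1, 7 unreachable — 2 in total.

2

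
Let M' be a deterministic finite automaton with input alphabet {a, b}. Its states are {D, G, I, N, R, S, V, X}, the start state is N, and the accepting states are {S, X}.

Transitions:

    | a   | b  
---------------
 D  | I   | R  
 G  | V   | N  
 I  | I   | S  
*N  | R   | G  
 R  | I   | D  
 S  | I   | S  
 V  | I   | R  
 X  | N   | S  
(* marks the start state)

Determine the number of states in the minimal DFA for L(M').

States {X} cannot be reached from the start state, so discard them.
Initial partition by acceptance: {S} | {D,G,I,N,R,V}.
On input b, block {D,G,I,N,R,V} splits into {D,G,N,R,V} and {I}.
Refine {D,G,N,R,V} on symbol a: members go to different blocks, giving {D,R,V} and {G,N}.
The partition is now stable with 4 blocks: {S} | {D,R,V} | {I} | {G,N}.

4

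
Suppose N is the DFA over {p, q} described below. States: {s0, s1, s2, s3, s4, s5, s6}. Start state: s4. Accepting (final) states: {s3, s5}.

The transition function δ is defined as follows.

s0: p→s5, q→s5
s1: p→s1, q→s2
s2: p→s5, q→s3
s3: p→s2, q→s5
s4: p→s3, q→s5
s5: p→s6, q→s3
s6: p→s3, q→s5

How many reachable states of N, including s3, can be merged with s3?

Reachable states from the start: {s2,s3,s4,s5,s6}. Unreachable: {s0,s1} — drop them.
Start with accepting vs non-accepting: {s3,s5} | {s2,s4,s6}.
No further refinement is possible. Final partition (2 blocks): {s3,s5} | {s2,s4,s6}.
State s3 belongs to the block {s3,s5}, which has 2 states.

2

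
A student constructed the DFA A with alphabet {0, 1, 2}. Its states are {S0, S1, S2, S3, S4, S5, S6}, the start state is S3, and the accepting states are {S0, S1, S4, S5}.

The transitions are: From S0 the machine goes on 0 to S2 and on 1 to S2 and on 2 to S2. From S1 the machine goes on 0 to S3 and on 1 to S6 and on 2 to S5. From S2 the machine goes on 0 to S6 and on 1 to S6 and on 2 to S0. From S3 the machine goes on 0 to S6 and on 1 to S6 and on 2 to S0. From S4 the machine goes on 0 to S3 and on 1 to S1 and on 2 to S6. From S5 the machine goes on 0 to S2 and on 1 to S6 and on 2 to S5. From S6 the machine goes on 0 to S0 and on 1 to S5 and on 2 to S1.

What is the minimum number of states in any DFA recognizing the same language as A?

4

Reachable states from the start: {S0,S1,S2,S3,S5,S6}. Unreachable: {S4} — drop them.
Start with accepting vs non-accepting: {S0,S1,S5} | {S2,S3,S6}.
Refine {S0,S1,S5} on symbol 2: members go to different blocks, giving {S1,S5} and {S0}.
Split {S2,S3,S6} by δ(·,0) → {S2,S3} and {S6}.
Stable partition: {S1,S5} | {S2,S3} | {S0} | {S6} — 4 equivalence classes.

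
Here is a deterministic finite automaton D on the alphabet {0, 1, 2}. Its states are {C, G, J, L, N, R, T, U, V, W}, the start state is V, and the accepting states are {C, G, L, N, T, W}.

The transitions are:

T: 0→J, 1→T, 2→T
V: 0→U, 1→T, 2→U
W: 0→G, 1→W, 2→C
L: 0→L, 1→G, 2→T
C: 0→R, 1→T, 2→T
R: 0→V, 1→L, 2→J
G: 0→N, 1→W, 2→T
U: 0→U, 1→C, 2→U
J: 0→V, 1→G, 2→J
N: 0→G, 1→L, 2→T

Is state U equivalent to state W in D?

No

Every state is reachable, so we keep all 10.
Start with accepting vs non-accepting: {C,G,L,N,T,W} | {J,R,U,V}.
Refine {C,G,L,N,T,W} on symbol 0: members go to different blocks, giving {G,L,N,W} and {C,T}.
Split {J,R,U,V} by δ(·,1) → {U,V} and {J,R}.
No further refinement is possible. Final partition (4 blocks): {G,L,N,W} | {U,V} | {C,T} | {J,R}.
U and W end up in different blocks, so they are distinguishable. For instance, the string 'ε' is accepted from only W.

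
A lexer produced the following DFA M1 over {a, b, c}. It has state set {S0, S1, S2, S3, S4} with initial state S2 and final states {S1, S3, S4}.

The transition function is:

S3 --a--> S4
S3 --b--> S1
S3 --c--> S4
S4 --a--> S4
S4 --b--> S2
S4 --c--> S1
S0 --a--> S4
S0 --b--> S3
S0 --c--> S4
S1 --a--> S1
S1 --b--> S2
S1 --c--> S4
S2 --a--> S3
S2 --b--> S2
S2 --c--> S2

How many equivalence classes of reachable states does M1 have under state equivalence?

3

States {S0} cannot be reached from the start state, so discard them.
Start with accepting vs non-accepting: {S1,S3,S4} | {S2}.
Refine {S1,S3,S4} on symbol b: members go to different blocks, giving {S1,S4} and {S3}.
The partition is now stable with 3 blocks: {S1,S4} | {S2} | {S3}.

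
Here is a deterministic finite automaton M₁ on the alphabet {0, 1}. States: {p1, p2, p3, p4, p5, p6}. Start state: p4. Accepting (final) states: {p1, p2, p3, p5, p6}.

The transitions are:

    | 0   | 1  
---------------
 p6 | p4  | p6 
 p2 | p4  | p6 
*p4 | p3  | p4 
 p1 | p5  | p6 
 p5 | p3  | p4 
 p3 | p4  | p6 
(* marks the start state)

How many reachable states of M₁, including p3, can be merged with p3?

2

First remove the unreachable states {p1,p2,p5}; 3 states remain.
Initial partition by acceptance: {p3,p6} | {p4}.
The partition is now stable with 2 blocks: {p3,p6} | {p4}.
State p3 belongs to the block {p3,p6}, which has 2 states.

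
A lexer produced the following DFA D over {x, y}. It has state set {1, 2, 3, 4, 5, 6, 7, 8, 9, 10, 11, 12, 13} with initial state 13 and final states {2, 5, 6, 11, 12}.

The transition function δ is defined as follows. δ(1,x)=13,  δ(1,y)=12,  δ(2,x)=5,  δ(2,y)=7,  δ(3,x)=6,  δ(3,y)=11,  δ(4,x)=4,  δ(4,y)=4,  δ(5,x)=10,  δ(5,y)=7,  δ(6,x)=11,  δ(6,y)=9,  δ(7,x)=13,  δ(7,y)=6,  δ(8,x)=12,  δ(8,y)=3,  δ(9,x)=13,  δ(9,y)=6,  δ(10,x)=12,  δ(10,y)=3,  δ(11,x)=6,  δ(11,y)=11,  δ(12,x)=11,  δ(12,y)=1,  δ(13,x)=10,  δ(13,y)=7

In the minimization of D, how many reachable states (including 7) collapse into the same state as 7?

3

Reachable states from the start: {1,3,6,7,9,10,11,12,13}. Unreachable: {2,4,5,8} — drop them.
Initial partition by acceptance: {6,11,12} | {1,3,7,9,10,13}.
Split {6,11,12} by δ(·,y) → {6,12} and {11}.
Refine {1,3,7,9,10,13} on symbol x: members go to different blocks, giving {1,7,9,13} and {3,10}.
On input x, block {1,7,9,13} splits into {1,7,9} and {13}.
Refine {3,10} on symbol y: members go to different blocks, giving {3} and {10}.
No further refinement is possible. Final partition (6 blocks): {6,12} | {1,7,9} | {11} | {3} | {13} | {10}.
The equivalence class containing 7 is {1,7,9}, of size 3.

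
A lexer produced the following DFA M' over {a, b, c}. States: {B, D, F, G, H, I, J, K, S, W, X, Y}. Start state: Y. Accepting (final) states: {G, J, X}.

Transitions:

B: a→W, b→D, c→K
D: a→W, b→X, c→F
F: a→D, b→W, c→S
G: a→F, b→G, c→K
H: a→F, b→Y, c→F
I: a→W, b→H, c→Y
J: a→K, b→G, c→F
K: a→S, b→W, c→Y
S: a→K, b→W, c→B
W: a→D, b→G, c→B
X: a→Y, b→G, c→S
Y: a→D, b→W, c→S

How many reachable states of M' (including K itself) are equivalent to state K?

Reachable states from the start: {B,D,F,G,K,S,W,X,Y}. Unreachable: {H,I,J} — drop them.
P0 = {G,X} | {B,D,F,K,S,W,Y}.
Refine {B,D,F,K,S,W,Y} on symbol b: members go to different blocks, giving {B,F,K,S,Y} and {D,W}.
On input a, block {B,F,K,S,Y} splits into {B,F,Y} and {K,S}.
No further refinement is possible. Final partition (4 blocks): {G,X} | {B,F,Y} | {D,W} | {K,S}.
The equivalence class containing K is {K,S}, of size 2.

2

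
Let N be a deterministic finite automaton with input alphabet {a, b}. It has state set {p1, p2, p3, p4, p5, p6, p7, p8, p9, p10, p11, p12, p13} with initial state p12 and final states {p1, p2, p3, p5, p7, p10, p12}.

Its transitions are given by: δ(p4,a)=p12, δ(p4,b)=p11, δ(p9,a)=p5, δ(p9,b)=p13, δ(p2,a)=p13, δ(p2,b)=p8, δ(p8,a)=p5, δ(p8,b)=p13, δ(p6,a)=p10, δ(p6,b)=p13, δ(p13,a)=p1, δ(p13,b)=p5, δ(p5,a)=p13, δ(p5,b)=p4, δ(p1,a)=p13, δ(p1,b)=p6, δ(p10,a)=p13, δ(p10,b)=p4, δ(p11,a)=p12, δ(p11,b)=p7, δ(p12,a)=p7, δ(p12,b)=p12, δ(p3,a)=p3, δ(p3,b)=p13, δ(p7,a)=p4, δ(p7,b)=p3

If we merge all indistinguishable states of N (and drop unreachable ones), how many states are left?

9

Reachable states from the start: {p1,p3,p4,p5,p6,p7,p10,p11,p12,p13}. Unreachable: {p2,p8,p9} — drop them.
Initial partition by acceptance: {p1,p3,p5,p7,p10,p12} | {p4,p6,p11,p13}.
On input a, block {p1,p3,p5,p7,p10,p12} splits into {p1,p5,p7,p10} and {p3,p12}.
On input b, block {p1,p5,p7,p10} splits into {p1,p5,p10} and {p7}.
Refine {p4,p6,p11,p13} on symbol a: members go to different blocks, giving {p4,p11} and {p6,p13}.
On input b, block {p1,p5,p10} splits into {p5,p10} and {p1}.
Refine {p4,p11} on symbol b: members go to different blocks, giving {p4} and {p11}.
Refine {p3,p12} on symbol a: members go to different blocks, giving {p3} and {p12}.
Refine {p6,p13} on symbol a: members go to different blocks, giving {p6} and {p13}.
The partition is now stable with 9 blocks: {p5,p10} | {p4} | {p3} | {p7} | {p6} | {p1} | {p11} | {p12} | {p13}.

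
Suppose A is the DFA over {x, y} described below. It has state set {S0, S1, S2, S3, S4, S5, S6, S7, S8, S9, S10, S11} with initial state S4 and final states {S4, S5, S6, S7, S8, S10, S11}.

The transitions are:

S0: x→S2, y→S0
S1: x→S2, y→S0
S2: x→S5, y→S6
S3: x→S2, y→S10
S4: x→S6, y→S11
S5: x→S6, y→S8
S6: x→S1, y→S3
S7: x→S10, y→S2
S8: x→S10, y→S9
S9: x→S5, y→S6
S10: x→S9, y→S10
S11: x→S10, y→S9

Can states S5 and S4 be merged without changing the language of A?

States {S7} cannot be reached from the start state, so discard them.
Start with accepting vs non-accepting: {S4,S5,S6,S8,S10,S11} | {S0,S1,S2,S3,S9}.
On input x, block {S4,S5,S6,S8,S10,S11} splits into {S4,S5,S8,S11} and {S6,S10}.
Refine {S4,S5,S8,S11} on symbol y: members go to different blocks, giving {S4,S5} and {S8,S11}.
On input x, block {S0,S1,S2,S3,S9} splits into {S0,S1,S3} and {S2,S9}.
On input y, block {S0,S1,S3} splits into {S0,S1} and {S3}.
Refine {S6,S10} on symbol x: members go to different blocks, giving {S6} and {S10}.
The partition is now stable with 7 blocks: {S4,S5} | {S0,S1} | {S6} | {S8,S11} | {S2,S9} | {S3} | {S10}.
S5 and S4 lie in the same block of the stable partition, so they are equivalent — no string distinguishes them.

Yes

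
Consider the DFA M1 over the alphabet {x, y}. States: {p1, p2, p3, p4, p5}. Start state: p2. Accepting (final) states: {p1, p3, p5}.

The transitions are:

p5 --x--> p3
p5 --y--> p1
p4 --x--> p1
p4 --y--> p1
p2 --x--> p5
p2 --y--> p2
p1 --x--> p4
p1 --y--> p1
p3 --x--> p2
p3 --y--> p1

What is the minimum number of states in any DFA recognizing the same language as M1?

Start with accepting vs non-accepting: {p1,p3,p5} | {p2,p4}.
Refine {p1,p3,p5} on symbol x: members go to different blocks, giving {p1,p3} and {p5}.
On input x, block {p2,p4} splits into {p2} and {p4}.
On input x, block {p1,p3} splits into {p1} and {p3}.
No further refinement is possible. Final partition (5 blocks): {p1} | {p2} | {p5} | {p4} | {p3}.

5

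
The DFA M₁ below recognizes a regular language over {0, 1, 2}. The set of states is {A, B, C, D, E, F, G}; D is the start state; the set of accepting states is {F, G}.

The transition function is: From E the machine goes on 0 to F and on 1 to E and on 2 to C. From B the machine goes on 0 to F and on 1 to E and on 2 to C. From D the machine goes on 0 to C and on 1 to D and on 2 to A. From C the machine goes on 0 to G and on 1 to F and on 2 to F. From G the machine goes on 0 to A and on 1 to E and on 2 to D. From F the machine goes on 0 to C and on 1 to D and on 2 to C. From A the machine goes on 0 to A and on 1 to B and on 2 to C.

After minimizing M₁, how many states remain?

6

All states are reachable from the start state.
P0 = {F,G} | {A,B,C,D,E}.
Refine {A,B,C,D,E} on symbol 0: members go to different blocks, giving {B,C,E} and {A,D}.
Refine {F,G} on symbol 0: members go to different blocks, giving {F} and {G}.
Split {B,C,E} by δ(·,0) → {B,E} and {C}.
Split {A,D} by δ(·,0) → {A} and {D}.
Stable partition: {F} | {B,E} | {A} | {G} | {C} | {D} — 6 equivalence classes.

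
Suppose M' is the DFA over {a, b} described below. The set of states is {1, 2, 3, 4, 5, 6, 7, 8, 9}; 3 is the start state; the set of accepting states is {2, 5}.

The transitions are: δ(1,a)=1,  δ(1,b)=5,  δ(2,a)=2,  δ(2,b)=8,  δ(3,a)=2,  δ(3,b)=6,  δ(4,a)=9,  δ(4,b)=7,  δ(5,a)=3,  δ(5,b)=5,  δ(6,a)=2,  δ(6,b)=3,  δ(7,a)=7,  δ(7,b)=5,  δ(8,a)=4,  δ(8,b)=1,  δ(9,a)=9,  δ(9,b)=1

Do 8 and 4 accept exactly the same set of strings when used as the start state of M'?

Every state is reachable, so we keep all 9.
Initial partition by acceptance: {2,5} | {1,3,4,6,7,8,9}.
Refine {2,5} on symbol a: members go to different blocks, giving {2} and {5}.
Split {1,3,4,6,7,8,9} by δ(·,a) → {1,4,7,8,9} and {3,6}.
On input b, block {1,4,7,8,9} splits into {4,8,9} and {1,7}.
Stable partition: {2} | {4,8,9} | {5} | {3,6} | {1,7} — 5 equivalence classes.
8 and 4 lie in the same block of the stable partition, so they are equivalent — no string distinguishes them.

Yes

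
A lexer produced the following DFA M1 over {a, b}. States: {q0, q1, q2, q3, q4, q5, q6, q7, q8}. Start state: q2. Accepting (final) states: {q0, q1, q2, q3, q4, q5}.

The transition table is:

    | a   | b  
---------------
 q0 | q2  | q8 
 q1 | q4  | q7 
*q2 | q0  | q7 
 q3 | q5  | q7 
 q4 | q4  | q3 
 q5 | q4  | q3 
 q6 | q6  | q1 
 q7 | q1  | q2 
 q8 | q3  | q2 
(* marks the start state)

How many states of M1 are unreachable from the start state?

BFS from q2 reaches {q0, q1, q2, q3, q4, q5, q7, q8}; the 1 state(s) q6 are never visited.

1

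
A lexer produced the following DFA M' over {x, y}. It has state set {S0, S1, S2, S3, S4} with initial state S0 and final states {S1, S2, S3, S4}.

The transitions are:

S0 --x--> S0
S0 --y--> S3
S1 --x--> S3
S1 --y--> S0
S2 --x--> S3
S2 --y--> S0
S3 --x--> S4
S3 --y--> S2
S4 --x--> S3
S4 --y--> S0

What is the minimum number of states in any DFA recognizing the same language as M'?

States {S1} cannot be reached from the start state, so discard them.
Start with accepting vs non-accepting: {S2,S3,S4} | {S0}.
On input y, block {S2,S3,S4} splits into {S2,S4} and {S3}.
The partition is now stable with 3 blocks: {S2,S4} | {S0} | {S3}.

3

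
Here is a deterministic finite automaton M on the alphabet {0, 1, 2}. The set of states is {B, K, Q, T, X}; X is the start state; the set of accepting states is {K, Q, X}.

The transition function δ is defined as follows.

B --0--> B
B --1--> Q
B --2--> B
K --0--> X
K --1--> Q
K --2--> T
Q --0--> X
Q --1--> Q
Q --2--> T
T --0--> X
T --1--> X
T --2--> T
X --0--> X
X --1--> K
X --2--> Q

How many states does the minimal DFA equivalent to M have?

3

Reachable states from the start: {K,Q,T,X}. Unreachable: {B} — drop them.
P0 = {K,Q,X} | {T}.
Refine {K,Q,X} on symbol 2: members go to different blocks, giving {K,Q} and {X}.
The partition is now stable with 3 blocks: {K,Q} | {T} | {X}.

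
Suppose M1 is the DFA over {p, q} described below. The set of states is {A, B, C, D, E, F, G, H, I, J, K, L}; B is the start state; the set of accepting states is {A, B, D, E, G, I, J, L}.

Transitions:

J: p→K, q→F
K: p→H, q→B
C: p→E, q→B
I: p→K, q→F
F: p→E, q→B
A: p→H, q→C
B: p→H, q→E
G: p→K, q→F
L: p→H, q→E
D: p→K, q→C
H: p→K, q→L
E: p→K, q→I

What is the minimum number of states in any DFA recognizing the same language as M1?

First remove the unreachable states {A,C,D,G,J}; 7 states remain.
Initial partition by acceptance: {B,E,I,L} | {F,H,K}.
Split {B,E,I,L} by δ(·,q) → {B,E,L} and {I}.
Split {B,E,L} by δ(·,q) → {B,L} and {E}.
Refine {F,H,K} on symbol p: members go to different blocks, giving {H,K} and {F}.
No further refinement is possible. Final partition (5 blocks): {B,L} | {H,K} | {I} | {E} | {F}.

5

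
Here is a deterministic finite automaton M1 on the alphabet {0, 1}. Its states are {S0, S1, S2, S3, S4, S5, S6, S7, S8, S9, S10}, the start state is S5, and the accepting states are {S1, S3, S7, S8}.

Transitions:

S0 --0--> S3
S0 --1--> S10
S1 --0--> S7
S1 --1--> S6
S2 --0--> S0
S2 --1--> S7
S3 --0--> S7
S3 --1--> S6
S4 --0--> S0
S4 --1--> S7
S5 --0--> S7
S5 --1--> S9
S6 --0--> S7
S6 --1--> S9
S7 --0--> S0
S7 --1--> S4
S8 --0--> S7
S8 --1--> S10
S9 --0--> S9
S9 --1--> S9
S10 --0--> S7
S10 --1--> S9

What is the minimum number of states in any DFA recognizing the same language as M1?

6

First remove the unreachable states {S1,S2,S8}; 8 states remain.
P0 = {S3,S7} | {S0,S4,S5,S6,S9,S10}.
On input 0, block {S3,S7} splits into {S3} and {S7}.
On input 0, block {S0,S4,S5,S6,S9,S10} splits into {S5,S6,S10} and {S4,S9} and {S0}.
Split {S4,S9} by δ(·,0) → {S4} and {S9}.
The partition is now stable with 6 blocks: {S3} | {S5,S6,S10} | {S7} | {S4} | {S0} | {S9}.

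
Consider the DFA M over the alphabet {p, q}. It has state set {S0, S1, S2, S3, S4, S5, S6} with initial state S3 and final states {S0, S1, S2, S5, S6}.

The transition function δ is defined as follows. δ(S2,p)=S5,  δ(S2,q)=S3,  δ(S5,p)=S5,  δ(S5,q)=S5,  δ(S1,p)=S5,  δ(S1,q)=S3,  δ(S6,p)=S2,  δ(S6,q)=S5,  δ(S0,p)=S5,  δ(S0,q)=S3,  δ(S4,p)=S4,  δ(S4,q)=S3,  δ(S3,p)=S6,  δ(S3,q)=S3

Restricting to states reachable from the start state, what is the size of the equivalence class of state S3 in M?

1

Reachable states from the start: {S2,S3,S5,S6}. Unreachable: {S0,S1,S4} — drop them.
Initial partition by acceptance: {S2,S5,S6} | {S3}.
On input q, block {S2,S5,S6} splits into {S5,S6} and {S2}.
Split {S5,S6} by δ(·,p) → {S5} and {S6}.
No further refinement is possible. Final partition (4 blocks): {S5} | {S3} | {S2} | {S6}.
The equivalence class containing S3 is {S3}, of size 1.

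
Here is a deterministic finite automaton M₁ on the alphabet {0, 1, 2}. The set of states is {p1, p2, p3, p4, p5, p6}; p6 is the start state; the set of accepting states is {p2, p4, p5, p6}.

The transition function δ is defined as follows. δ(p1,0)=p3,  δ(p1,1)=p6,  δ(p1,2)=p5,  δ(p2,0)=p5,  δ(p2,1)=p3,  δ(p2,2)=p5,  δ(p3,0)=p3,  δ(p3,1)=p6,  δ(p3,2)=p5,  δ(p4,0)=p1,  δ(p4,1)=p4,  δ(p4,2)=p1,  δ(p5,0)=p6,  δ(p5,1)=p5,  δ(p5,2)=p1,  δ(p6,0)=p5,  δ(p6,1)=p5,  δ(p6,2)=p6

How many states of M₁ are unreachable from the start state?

2

BFS from p6 reaches {p1, p3, p5, p6}; the 2 state(s) p2, p4 are never visited.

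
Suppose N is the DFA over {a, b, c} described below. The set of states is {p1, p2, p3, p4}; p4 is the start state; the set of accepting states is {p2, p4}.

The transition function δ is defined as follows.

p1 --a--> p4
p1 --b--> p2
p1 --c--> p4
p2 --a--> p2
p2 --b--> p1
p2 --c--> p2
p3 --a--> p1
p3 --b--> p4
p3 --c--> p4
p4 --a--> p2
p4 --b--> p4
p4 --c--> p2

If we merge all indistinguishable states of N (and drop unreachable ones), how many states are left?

3

States {p3} cannot be reached from the start state, so discard them.
P0 = {p2,p4} | {p1}.
Split {p2,p4} by δ(·,b) → {p2} and {p4}.
The partition is now stable with 3 blocks: {p2} | {p1} | {p4}.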